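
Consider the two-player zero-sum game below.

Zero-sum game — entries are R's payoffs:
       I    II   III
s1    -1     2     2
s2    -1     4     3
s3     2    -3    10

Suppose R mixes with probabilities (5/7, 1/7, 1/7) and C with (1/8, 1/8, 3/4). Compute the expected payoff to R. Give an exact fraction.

Against (1/8, 1/8, 3/4), each row's expected payoff is s1: 13/8; s2: 21/8; s3: 59/8.
Taking the (5/7, 1/7, 1/7)-weighted average: (5/7)·(13/8) + (1/7)·(21/8) + (1/7)·(59/8) = 145/56.

145/56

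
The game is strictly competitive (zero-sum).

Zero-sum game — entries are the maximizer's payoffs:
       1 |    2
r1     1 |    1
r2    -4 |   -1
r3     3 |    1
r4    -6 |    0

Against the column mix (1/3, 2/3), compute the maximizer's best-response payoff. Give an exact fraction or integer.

5/3

r1: (1)·(1/3) + (1)·(2/3) = 1.
r2: (-4)·(1/3) + (-1)·(2/3) = -2.
r3: (3)·(1/3) + (1)·(2/3) = 5/3.
r4: (-6)·(1/3) + (0)·(2/3) = -2.
The best pure response is r3 with expected payoff 5/3.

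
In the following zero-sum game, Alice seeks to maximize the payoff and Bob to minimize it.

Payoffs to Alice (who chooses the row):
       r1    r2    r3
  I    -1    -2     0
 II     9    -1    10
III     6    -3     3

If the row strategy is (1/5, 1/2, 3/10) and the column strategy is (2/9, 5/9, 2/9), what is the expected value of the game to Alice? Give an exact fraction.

5/3

Against (2/9, 5/9, 2/9), each row's expected payoff is I: -4/3; II: 11/3; III: 1/3.
Taking the (1/5, 1/2, 3/10)-weighted average: (1/5)·(-4/3) + (1/2)·(11/3) + (3/10)·(1/3) = 5/3.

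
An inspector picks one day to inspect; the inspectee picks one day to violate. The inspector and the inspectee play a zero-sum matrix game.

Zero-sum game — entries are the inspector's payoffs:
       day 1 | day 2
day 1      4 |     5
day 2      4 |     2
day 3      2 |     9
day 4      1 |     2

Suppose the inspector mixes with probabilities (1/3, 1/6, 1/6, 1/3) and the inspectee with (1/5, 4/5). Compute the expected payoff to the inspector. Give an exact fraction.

Against (1/5, 4/5), each row's expected payoff is day 1: 24/5; day 2: 12/5; day 3: 38/5; day 4: 9/5.
Taking the (1/3, 1/6, 1/6, 1/3)-weighted average: (1/3)·(24/5) + (1/6)·(12/5) + (1/6)·(38/5) + (1/3)·(9/5) = 58/15.

58/15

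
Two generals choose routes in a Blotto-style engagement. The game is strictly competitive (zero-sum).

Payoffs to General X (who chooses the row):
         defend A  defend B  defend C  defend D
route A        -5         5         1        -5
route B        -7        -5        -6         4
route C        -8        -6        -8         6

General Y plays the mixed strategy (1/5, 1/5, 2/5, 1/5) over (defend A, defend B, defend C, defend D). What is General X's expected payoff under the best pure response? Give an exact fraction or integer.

route A: (-5)·(1/5) + (5)·(1/5) + (1)·(2/5) + (-5)·(1/5) = -3/5.
route B: (-7)·(1/5) + (-5)·(1/5) + (-6)·(2/5) + (4)·(1/5) = -4.
route C: (-8)·(1/5) + (-6)·(1/5) + (-8)·(2/5) + (6)·(1/5) = -24/5.
The best pure response is route A with expected payoff -3/5.

-3/5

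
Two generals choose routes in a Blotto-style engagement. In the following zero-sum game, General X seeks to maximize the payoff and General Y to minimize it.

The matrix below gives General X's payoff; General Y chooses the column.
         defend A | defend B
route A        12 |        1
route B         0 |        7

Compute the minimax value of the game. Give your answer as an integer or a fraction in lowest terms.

Row minima are 1 and 0, so General X's maximin is 1; column maxima are 12 and 7, so General Y's minimax is 7. These differ, so the equilibrium is in mixed strategies.
Let General X play route A with probability p. General Y is indifferent when 12p = p + 7(1−p), giving p = 7/18.
Let General Y play defend A with probability q. General X is indifferent when 12q + (1−q) = 7(1−q), giving q = 1/3.
The value is 12·(1/3) + (1)·(2/3) = 14/3.

14/3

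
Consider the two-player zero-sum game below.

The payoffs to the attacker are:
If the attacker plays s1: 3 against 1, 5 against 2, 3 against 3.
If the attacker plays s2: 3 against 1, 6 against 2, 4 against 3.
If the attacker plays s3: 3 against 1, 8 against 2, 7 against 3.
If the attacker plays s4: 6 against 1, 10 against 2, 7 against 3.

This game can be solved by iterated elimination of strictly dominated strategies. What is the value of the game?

6

Column 2 is strictly dominated by 1 for the defender (3<5, 3<6, 3<8, 6<10); eliminate 2.
Row s1 is strictly dominated by row s4 (6>3, 7>3); eliminate s1.
Column 3 is strictly dominated by 1 for the defender (3<4, 3<7, 6<7); eliminate 3.
Row s3 is strictly dominated by row s4 (6>3); eliminate s3.
Row s2 is strictly dominated by row s4 (6>3); eliminate s2.
Only (s4, 1) remains, with payoff 6.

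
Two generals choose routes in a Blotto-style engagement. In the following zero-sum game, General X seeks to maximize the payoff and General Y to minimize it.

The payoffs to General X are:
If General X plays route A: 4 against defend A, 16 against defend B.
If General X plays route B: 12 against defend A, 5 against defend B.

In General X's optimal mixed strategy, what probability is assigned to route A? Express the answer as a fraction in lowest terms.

7/19

Row minima are 4 and 5, so General X's maximin is 5; column maxima are 12 and 16, so General Y's minimax is 12. These differ, so the equilibrium is in mixed strategies.
Let General X play route A with probability p. General Y is indifferent when 4p + 12(1−p) = 16p + 5(1−p), giving p = 7/19.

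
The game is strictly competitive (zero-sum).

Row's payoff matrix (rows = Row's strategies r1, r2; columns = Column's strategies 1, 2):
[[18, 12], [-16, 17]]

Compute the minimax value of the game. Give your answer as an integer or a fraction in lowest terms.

Row minima are 12 and -16, so Row's maximin is 12; column maxima are 18 and 17, so Column's minimax is 17. These differ, so the equilibrium is in mixed strategies.
Let Row play r1 with probability p. Column is indifferent when 18p − 16(1−p) = 12p + 17(1−p), giving p = 11/13.
Let Column play 1 with probability q. Row is indifferent when 18q + 12(1−q) = −16q + 17(1−q), giving q = 5/39.
The value is 18·(5/39) + (12)·(34/39) = 166/13.

166/13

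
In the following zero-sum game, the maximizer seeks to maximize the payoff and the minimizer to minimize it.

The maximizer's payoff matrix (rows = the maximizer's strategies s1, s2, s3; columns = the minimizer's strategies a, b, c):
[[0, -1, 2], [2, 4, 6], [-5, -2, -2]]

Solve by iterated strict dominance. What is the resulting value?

2

Column c is strictly dominated by a for the minimizer (0<2, 2<6, -5<-2); eliminate c.
Row s3 is strictly dominated by row s1 (0>-5, -1>-2); eliminate s3.
Row s1 is strictly dominated by row s2 (2>0, 4>-1); eliminate s1.
Column b is strictly dominated by a for the minimizer (2<4); eliminate b.
Only (s2, a) remains, with payoff 2.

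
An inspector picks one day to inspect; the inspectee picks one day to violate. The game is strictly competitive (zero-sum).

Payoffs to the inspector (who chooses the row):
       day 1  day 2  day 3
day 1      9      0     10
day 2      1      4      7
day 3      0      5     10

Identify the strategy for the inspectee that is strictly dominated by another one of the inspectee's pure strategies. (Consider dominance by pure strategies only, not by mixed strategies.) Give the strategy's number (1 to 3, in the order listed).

The inspectee prefers columns that give the inspector less. Compare day 3 with day 1: 9 < 10, 1 < 7, 0 < 10.
So day 1 strictly dominates day 3 for the inspectee; day 3 is strictly dominated.

3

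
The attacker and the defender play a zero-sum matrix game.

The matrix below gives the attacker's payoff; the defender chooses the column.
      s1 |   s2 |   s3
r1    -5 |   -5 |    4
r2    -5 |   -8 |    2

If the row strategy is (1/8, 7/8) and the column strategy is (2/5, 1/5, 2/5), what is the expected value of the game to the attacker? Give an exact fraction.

Against (2/5, 1/5, 2/5), each row's expected payoff is r1: -7/5; r2: -14/5.
Taking the (1/8, 7/8)-weighted average: (1/8)·(-7/5) + (7/8)·(-14/5) = -21/8.

-21/8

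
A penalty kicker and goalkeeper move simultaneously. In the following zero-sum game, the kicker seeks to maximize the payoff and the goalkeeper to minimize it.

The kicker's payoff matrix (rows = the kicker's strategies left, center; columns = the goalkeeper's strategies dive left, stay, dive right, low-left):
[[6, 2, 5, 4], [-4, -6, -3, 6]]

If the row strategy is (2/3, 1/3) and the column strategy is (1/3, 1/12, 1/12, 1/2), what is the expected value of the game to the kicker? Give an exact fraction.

121/36

Against (1/3, 1/12, 1/12, 1/2), each row's expected payoff is left: 55/12; center: 11/12.
Taking the (2/3, 1/3)-weighted average: (2/3)·(55/12) + (1/3)·(11/12) = 121/36.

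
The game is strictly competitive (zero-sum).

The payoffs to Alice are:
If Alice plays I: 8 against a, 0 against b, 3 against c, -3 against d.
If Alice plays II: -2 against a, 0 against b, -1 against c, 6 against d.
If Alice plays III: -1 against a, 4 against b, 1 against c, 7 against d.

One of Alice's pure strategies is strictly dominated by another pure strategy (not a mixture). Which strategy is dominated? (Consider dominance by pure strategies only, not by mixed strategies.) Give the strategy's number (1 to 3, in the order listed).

Compare II with III: -1 > -2, 4 > 0, 1 > -1, 7 > 6.
So III strictly dominates II for Alice; II is strictly dominated.

2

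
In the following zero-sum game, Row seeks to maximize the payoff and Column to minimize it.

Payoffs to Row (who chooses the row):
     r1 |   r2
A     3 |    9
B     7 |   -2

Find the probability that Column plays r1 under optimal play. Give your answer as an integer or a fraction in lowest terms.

11/15

Row minima are 3 and -2, so Row's maximin is 3; column maxima are 7 and 9, so Column's minimax is 7. These differ, so the equilibrium is in mixed strategies.
Let Column play r1 with probability q. Row is indifferent when 3q + 9(1−q) = 7q − 2(1−q), giving q = 11/15.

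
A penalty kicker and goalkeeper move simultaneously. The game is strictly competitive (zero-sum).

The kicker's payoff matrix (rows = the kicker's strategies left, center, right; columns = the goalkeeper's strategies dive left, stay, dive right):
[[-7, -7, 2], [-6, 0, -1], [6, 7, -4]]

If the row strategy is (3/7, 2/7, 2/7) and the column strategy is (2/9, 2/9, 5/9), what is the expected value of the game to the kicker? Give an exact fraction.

-76/63

Against (2/9, 2/9, 5/9), each row's expected payoff is left: -2; center: -17/9; right: 2/3.
Taking the (3/7, 2/7, 2/7)-weighted average: (3/7)·(-2) + (2/7)·(-17/9) + (2/7)·(2/3) = -76/63.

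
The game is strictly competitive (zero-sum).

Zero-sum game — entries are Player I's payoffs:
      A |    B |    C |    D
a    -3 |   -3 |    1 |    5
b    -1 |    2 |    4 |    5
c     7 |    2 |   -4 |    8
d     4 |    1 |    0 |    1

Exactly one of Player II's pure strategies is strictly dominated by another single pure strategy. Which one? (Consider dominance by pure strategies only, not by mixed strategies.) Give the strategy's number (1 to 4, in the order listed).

4

Player II prefers columns that give Player I less. Compare D with C: 1 < 5, 4 < 5, -4 < 8, 0 < 1.
So C strictly dominates D for Player II; D is strictly dominated.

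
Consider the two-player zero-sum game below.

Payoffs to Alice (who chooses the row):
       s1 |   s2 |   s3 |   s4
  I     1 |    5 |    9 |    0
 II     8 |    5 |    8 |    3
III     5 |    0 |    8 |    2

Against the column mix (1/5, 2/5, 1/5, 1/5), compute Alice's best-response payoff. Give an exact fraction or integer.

29/5

I: (1)·(1/5) + (5)·(2/5) + (9)·(1/5) + (0)·(1/5) = 4.
II: (8)·(1/5) + (5)·(2/5) + (8)·(1/5) + (3)·(1/5) = 29/5.
III: (5)·(1/5) + (0)·(2/5) + (8)·(1/5) + (2)·(1/5) = 3.
The best pure response is II with expected payoff 29/5.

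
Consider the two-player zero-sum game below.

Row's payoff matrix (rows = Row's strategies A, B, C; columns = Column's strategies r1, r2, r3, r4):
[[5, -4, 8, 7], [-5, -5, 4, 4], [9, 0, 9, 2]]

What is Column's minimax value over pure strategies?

The worst case (largest entry) in each column is r1: 9, r2: 0, r3: 9, r4: 7.
The best (smallest) of these is 0.

0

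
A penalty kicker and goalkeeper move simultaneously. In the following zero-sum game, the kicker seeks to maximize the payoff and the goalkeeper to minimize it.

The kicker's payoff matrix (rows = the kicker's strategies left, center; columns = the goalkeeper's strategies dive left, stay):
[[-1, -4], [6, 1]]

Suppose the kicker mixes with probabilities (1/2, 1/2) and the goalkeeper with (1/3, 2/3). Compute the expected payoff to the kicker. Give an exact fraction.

-1/6

Against (1/3, 2/3), each row's expected payoff is left: -3; center: 8/3.
Taking the (1/2, 1/2)-weighted average: (1/2)·(-3) + (1/2)·(8/3) = -1/6.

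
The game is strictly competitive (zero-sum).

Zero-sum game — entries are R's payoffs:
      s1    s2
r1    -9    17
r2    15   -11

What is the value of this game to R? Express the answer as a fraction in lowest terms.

3

Row minima are -9 and -11, so R's maximin is -9; column maxima are 15 and 17, so C's minimax is 15. These differ, so the equilibrium is in mixed strategies.
Let R play r1 with probability p. C is indifferent when −9p + 15(1−p) = 17p − 11(1−p), giving p = 1/2.
Let C play s1 with probability q. R is indifferent when −9q + 17(1−q) = 15q − 11(1−q), giving q = 7/13.
The value is -9·(7/13) + (17)·(6/13) = 3.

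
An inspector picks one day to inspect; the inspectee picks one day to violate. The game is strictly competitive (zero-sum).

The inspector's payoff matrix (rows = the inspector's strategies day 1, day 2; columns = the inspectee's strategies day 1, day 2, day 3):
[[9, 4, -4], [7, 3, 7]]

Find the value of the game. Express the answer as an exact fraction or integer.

10/3

Column day 1 is strictly dominated by day 2 for the inspectee (it gives the inspector more in every row).
The remaining 2×2 game on (day 1, day 2) × (day 2, day 3) has no saddle point. Let the inspector play day 1 with probability p; indifference gives 4p + 3(1−p) = −4p + 7(1−p), so p = 1/3.
Similarly the inspectee's optimal q on day 2 is 11/12, and the value is 4·(11/12) + (-4)·(1/12) = 10/3.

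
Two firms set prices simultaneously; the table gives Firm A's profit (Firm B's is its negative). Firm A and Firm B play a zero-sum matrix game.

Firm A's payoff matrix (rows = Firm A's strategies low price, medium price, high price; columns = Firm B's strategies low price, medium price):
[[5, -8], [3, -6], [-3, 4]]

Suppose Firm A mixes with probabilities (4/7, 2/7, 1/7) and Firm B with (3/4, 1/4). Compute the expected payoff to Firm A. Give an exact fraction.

Against (3/4, 1/4), each row's expected payoff is low price: 7/4; medium price: 3/4; high price: -5/4.
Taking the (4/7, 2/7, 1/7)-weighted average: (4/7)·(7/4) + (2/7)·(3/4) + (1/7)·(-5/4) = 29/28.

29/28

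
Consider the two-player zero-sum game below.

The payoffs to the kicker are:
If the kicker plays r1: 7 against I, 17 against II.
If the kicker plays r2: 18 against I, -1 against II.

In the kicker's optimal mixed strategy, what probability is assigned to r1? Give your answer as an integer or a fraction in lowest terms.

19/29

Row minima are 7 and -1, so the kicker's maximin is 7; column maxima are 18 and 17, so the goalkeeper's minimax is 17. These differ, so the equilibrium is in mixed strategies.
Let the kicker play r1 with probability p. The goalkeeper is indifferent when 7p + 18(1−p) = 17p − (1−p), giving p = 19/29.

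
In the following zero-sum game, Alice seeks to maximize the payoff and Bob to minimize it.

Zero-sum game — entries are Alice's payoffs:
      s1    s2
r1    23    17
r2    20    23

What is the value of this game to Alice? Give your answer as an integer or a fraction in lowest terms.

Row minima are 17 and 20, so Alice's maximin is 20; column maxima are 23 and 23, so Bob's minimax is 23. These differ, so the equilibrium is in mixed strategies.
Let Alice play r1 with probability p. Bob is indifferent when 23p + 20(1−p) = 17p + 23(1−p), giving p = 1/3.
Let Bob play s1 with probability q. Alice is indifferent when 23q + 17(1−q) = 20q + 23(1−q), giving q = 2/3.
The value is 23·(2/3) + (17)·(1/3) = 21.

21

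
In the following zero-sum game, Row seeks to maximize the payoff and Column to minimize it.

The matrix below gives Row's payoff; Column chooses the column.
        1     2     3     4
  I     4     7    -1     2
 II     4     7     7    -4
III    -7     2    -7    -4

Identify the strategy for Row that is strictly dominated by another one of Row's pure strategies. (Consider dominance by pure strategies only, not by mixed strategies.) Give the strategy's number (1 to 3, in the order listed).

Compare III with I: 4 > -7, 7 > 2, -1 > -7, 2 > -4.
So I strictly dominates III for Row; III is strictly dominated.

3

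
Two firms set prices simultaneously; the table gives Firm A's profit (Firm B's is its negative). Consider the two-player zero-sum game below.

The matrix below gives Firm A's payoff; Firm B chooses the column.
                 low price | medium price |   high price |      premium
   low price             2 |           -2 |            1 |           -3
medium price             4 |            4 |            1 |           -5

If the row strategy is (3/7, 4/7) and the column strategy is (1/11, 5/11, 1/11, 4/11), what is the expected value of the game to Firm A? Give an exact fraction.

Against (1/11, 5/11, 1/11, 4/11), each row's expected payoff is low price: -19/11; medium price: 5/11.
Taking the (3/7, 4/7)-weighted average: (3/7)·(-19/11) + (4/7)·(5/11) = -37/77.

-37/77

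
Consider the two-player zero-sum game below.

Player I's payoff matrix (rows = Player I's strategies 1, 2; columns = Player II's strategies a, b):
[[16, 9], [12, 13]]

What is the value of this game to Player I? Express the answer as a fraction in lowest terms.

25/2

Row minima are 9 and 12, so Player I's maximin is 12; column maxima are 16 and 13, so Player II's minimax is 13. These differ, so the equilibrium is in mixed strategies.
Let Player I play 1 with probability p. Player II is indifferent when 16p + 12(1−p) = 9p + 13(1−p), giving p = 1/8.
Let Player II play a with probability q. Player I is indifferent when 16q + 9(1−q) = 12q + 13(1−q), giving q = 1/2.
The value is 16·(1/2) + (9)·(1/2) = 25/2.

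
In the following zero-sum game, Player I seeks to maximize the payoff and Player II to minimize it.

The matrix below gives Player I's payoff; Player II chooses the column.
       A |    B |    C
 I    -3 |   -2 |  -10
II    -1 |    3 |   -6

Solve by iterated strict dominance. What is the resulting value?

-6

Row I is strictly dominated by row II (-1>-3, 3>-2, -6>-10); eliminate I.
Column A is strictly dominated by C for Player II (-6<-1); eliminate A.
Column B is strictly dominated by C for Player II (-6<3); eliminate B.
Only (II, C) remains, with payoff -6.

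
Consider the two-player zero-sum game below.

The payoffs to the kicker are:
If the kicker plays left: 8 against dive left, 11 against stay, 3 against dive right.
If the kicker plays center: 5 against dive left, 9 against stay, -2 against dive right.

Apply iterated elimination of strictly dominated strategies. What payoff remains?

Row center is strictly dominated by row left (8>5, 11>9, 3>-2); eliminate center.
Column dive left is strictly dominated by dive right for the goalkeeper (3<8); eliminate dive left.
Column stay is strictly dominated by dive right for the goalkeeper (3<11); eliminate stay.
Only (left, dive right) remains, with payoff 3.

3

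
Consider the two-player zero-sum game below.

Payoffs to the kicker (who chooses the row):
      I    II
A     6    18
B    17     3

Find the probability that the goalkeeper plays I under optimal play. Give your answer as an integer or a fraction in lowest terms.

Row minima are 6 and 3, so the kicker's maximin is 6; column maxima are 17 and 18, so the goalkeeper's minimax is 17. These differ, so the equilibrium is in mixed strategies.
Let the goalkeeper play I with probability q. The kicker is indifferent when 6q + 18(1−q) = 17q + 3(1−q), giving q = 15/26.

15/26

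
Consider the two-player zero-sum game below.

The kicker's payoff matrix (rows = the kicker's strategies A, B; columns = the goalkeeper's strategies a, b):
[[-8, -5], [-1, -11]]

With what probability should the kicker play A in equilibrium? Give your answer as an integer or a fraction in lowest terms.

Row minima are -8 and -11, so the kicker's maximin is -8; column maxima are -1 and -5, so the goalkeeper's minimax is -5. These differ, so the equilibrium is in mixed strategies.
Let the kicker play A with probability p. The goalkeeper is indifferent when −8p − (1−p) = −5p − 11(1−p), giving p = 10/13.

10/13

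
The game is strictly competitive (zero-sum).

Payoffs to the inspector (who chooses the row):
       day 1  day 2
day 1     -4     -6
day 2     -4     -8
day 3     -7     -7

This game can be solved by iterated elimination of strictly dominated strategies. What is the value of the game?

-6

Row day 3 is strictly dominated by row day 1 (-4>-7, -6>-7); eliminate day 3.
Column day 1 is strictly dominated by day 2 for the inspectee (-6<-4, -8<-4); eliminate day 1.
Row day 2 is strictly dominated by row day 1 (-6>-8); eliminate day 2.
Only (day 1, day 2) remains, with payoff -6.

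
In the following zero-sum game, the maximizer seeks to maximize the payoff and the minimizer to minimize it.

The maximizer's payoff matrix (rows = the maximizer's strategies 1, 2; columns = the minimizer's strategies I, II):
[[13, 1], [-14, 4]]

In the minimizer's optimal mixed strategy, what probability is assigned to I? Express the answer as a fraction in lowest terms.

Row minima are 1 and -14, so the maximizer's maximin is 1; column maxima are 13 and 4, so the minimizer's minimax is 4. These differ, so the equilibrium is in mixed strategies.
Let the minimizer play I with probability q. The maximizer is indifferent when 13q + (1−q) = −14q + 4(1−q), giving q = 1/10.

1/10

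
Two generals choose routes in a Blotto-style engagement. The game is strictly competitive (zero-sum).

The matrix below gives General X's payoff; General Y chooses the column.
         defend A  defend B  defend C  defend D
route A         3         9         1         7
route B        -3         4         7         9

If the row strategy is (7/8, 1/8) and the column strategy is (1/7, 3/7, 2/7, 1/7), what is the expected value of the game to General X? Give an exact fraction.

Against (1/7, 3/7, 2/7, 1/7), each row's expected payoff is route A: 39/7; route B: 32/7.
Taking the (7/8, 1/8)-weighted average: (7/8)·(39/7) + (1/8)·(32/7) = 305/56.

305/56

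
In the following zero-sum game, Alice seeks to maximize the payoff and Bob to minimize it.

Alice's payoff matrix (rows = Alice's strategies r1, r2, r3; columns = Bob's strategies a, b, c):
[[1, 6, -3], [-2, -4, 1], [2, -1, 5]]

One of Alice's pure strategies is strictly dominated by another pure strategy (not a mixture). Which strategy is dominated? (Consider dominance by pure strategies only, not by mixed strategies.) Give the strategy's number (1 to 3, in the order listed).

Compare r2 with r3: 2 > -2, -1 > -4, 5 > 1.
So r3 strictly dominates r2 for Alice; r2 is strictly dominated.

2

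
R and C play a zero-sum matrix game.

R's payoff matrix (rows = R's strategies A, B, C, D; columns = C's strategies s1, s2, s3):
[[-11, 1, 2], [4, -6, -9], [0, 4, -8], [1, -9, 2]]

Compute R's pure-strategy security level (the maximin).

-8

The worst-case payoff for each row is A: -11, B: -9, C: -8, D: -9.
The best of these is -8.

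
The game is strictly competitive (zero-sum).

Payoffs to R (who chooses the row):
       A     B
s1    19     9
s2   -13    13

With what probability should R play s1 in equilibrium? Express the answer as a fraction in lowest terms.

Row minima are 9 and -13, so R's maximin is 9; column maxima are 19 and 13, so C's minimax is 13. These differ, so the equilibrium is in mixed strategies.
Let R play s1 with probability p. C is indifferent when 19p − 13(1−p) = 9p + 13(1−p), giving p = 13/18.

13/18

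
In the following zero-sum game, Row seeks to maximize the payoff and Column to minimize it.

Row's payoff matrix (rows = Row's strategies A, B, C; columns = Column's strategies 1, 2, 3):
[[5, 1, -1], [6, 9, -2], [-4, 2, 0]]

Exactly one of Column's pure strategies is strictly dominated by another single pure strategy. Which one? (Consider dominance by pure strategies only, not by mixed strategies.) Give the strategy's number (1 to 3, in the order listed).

2

Column prefers columns that give Row less. Compare 2 with 3: -1 < 1, -2 < 9, 0 < 2.
So 3 strictly dominates 2 for Column; 2 is strictly dominated.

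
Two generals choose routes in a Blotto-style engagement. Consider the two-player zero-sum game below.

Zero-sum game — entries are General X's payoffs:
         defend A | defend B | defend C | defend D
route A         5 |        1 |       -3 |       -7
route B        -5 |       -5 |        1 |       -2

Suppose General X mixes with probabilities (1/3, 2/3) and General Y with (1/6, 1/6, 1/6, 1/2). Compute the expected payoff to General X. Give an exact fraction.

Against (1/6, 1/6, 1/6, 1/2), each row's expected payoff is route A: -3; route B: -5/2.
Taking the (1/3, 2/3)-weighted average: (1/3)·(-3) + (2/3)·(-5/2) = -8/3.

-8/3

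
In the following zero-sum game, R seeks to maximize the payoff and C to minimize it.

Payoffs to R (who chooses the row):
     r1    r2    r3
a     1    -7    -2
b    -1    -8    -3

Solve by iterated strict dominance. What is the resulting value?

-7

Column r3 is strictly dominated by r2 for C (-7<-2, -8<-3); eliminate r3.
Column r1 is strictly dominated by r2 for C (-7<1, -8<-1); eliminate r1.
Row b is strictly dominated by row a (-7>-8); eliminate b.
Only (a, r2) remains, with payoff -7.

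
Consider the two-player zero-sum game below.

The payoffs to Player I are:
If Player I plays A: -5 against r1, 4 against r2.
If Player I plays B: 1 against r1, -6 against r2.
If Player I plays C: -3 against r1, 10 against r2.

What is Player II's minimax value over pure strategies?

The worst case (largest entry) in each column is r1: 1, r2: 10.
The best (smallest) of these is 1.

1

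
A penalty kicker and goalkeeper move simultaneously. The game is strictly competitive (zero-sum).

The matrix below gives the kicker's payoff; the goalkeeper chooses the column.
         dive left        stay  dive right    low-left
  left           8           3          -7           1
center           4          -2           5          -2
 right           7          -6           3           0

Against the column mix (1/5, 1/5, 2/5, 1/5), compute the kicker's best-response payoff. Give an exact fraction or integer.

left: (8)·(1/5) + (3)·(1/5) + (-7)·(2/5) + (1)·(1/5) = -2/5.
center: (4)·(1/5) + (-2)·(1/5) + (5)·(2/5) + (-2)·(1/5) = 2.
right: (7)·(1/5) + (-6)·(1/5) + (3)·(2/5) + (0)·(1/5) = 7/5.
The best pure response is center with expected payoff 2.

2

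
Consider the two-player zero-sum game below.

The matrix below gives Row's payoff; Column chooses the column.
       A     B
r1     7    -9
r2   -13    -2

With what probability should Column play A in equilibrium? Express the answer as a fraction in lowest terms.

Row minima are -9 and -13, so Row's maximin is -9; column maxima are 7 and -2, so Column's minimax is -2. These differ, so the equilibrium is in mixed strategies.
Let Column play A with probability q. Row is indifferent when 7q − 9(1−q) = −13q − 2(1−q), giving q = 7/27.

7/27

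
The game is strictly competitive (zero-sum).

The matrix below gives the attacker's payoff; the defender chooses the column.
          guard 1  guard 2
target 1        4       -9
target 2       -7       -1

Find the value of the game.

Row minima are -9 and -7, so the attacker's maximin is -7; column maxima are 4 and -1, so the defender's minimax is -1. These differ, so the equilibrium is in mixed strategies.
Let the attacker play target 1 with probability p. The defender is indifferent when 4p − 7(1−p) = −9p − (1−p), giving p = 6/19.
Let the defender play guard 1 with probability q. The attacker is indifferent when 4q − 9(1−q) = −7q − (1−q), giving q = 8/19.
The value is 4·(8/19) + (-9)·(11/19) = -67/19.

-67/19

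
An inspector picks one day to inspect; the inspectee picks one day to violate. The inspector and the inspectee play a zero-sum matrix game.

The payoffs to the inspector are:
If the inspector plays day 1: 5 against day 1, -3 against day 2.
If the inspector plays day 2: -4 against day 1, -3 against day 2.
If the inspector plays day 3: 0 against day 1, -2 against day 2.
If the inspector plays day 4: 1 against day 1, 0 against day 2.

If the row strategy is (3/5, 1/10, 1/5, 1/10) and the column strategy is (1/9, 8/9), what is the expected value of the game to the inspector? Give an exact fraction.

Against (1/9, 8/9), each row's expected payoff is day 1: -19/9; day 2: -28/9; day 3: -16/9; day 4: 1/9.
Taking the (3/5, 1/10, 1/5, 1/10)-weighted average: (3/5)·(-19/9) + (1/10)·(-28/9) + (1/5)·(-16/9) + (1/10)·(1/9) = -173/90.

-173/90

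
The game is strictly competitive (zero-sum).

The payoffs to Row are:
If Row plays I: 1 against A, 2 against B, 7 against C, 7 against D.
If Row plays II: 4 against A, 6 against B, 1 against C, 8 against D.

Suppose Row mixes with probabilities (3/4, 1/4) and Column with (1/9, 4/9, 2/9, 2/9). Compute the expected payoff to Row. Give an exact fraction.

157/36

Against (1/9, 4/9, 2/9, 2/9), each row's expected payoff is I: 37/9; II: 46/9.
Taking the (3/4, 1/4)-weighted average: (3/4)·(37/9) + (1/4)·(46/9) = 157/36.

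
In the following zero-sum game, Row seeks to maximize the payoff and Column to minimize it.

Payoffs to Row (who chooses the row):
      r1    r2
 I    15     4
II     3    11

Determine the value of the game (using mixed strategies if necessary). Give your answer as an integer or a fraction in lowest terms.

Row minima are 4 and 3, so Row's maximin is 4; column maxima are 15 and 11, so Column's minimax is 11. These differ, so the equilibrium is in mixed strategies.
Let Row play I with probability p. Column is indifferent when 15p + 3(1−p) = 4p + 11(1−p), giving p = 8/19.
Let Column play r1 with probability q. Row is indifferent when 15q + 4(1−q) = 3q + 11(1−q), giving q = 7/19.
The value is 15·(7/19) + (4)·(12/19) = 153/19.

153/19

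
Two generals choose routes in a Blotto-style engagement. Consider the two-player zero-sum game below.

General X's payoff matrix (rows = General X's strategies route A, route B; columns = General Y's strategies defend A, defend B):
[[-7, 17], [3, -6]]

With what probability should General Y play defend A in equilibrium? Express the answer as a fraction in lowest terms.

23/33

Row minima are -7 and -6, so General X's maximin is -6; column maxima are 3 and 17, so General Y's minimax is 3. These differ, so the equilibrium is in mixed strategies.
Let General Y play defend A with probability q. General X is indifferent when −7q + 17(1−q) = 3q − 6(1−q), giving q = 23/33.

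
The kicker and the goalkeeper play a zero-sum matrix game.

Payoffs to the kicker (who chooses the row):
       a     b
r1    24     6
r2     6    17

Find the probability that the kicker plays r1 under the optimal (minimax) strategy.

Row minima are 6 and 6, so the kicker's maximin is 6; column maxima are 24 and 17, so the goalkeeper's minimax is 17. These differ, so the equilibrium is in mixed strategies.
Let the kicker play r1 with probability p. The goalkeeper is indifferent when 24p + 6(1−p) = 6p + 17(1−p), giving p = 11/29.

11/29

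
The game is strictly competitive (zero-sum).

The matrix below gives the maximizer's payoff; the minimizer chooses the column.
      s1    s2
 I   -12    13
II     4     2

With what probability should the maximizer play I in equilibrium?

Row minima are -12 and 2, so the maximizer's maximin is 2; column maxima are 4 and 13, so the minimizer's minimax is 4. These differ, so the equilibrium is in mixed strategies.
Let the maximizer play I with probability p. The minimizer is indifferent when −12p + 4(1−p) = 13p + 2(1−p), giving p = 2/27.

2/27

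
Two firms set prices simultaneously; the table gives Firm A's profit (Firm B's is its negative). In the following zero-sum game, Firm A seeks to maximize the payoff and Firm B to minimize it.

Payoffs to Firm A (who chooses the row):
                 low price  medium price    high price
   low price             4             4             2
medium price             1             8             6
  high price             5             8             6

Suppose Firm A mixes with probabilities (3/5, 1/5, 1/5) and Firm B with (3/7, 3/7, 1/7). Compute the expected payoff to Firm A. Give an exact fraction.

156/35

Against (3/7, 3/7, 1/7), each row's expected payoff is low price: 26/7; medium price: 33/7; high price: 45/7.
Taking the (3/5, 1/5, 1/5)-weighted average: (3/5)·(26/7) + (1/5)·(33/7) + (1/5)·(45/7) = 156/35.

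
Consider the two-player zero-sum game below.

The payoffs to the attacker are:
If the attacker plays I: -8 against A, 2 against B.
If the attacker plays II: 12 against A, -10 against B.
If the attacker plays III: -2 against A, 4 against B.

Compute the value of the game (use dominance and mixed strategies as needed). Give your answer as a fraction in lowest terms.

1

Row I is strictly dominated by row III, so the attacker never plays it.
The remaining 2×2 game on (II, III) × (A, B) has no saddle point. Let the attacker play II with probability p; indifference gives 12p − 2(1−p) = −10p + 4(1−p), so p = 3/14.
Similarly the defender's optimal q on A is 1/2, and the value is 12·(1/2) + (-10)·(1/2) = 1.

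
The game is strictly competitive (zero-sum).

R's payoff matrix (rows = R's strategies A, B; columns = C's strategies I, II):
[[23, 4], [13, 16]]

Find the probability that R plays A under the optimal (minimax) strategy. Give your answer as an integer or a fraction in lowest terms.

3/22

Row minima are 4 and 13, so R's maximin is 13; column maxima are 23 and 16, so C's minimax is 16. These differ, so the equilibrium is in mixed strategies.
Let R play A with probability p. C is indifferent when 23p + 13(1−p) = 4p + 16(1−p), giving p = 3/22.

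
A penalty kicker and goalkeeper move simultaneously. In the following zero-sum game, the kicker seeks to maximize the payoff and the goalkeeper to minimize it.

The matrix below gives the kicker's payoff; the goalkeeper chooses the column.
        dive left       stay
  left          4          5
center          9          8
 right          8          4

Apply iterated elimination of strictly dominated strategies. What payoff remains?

Row left is strictly dominated by row center (9>4, 8>5); eliminate left.
Column dive left is strictly dominated by stay for the goalkeeper (8<9, 4<8); eliminate dive left.
Row right is strictly dominated by row center (8>4); eliminate right.
Only (center, stay) remains, with payoff 8.

8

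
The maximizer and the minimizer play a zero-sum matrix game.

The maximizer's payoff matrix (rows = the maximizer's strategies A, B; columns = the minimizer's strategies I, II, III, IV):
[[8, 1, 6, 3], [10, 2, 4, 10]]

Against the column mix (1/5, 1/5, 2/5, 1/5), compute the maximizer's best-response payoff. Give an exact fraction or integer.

6

A: (8)·(1/5) + (1)·(1/5) + (6)·(2/5) + (3)·(1/5) = 24/5.
B: (10)·(1/5) + (2)·(1/5) + (4)·(2/5) + (10)·(1/5) = 6.
The best pure response is B with expected payoff 6.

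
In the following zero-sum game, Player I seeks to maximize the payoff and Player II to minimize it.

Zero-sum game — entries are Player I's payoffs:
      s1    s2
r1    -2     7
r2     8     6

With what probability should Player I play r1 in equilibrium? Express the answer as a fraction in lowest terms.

2/11

Row minima are -2 and 6, so Player I's maximin is 6; column maxima are 8 and 7, so Player II's minimax is 7. These differ, so the equilibrium is in mixed strategies.
Let Player I play r1 with probability p. Player II is indifferent when −2p + 8(1−p) = 7p + 6(1−p), giving p = 2/11.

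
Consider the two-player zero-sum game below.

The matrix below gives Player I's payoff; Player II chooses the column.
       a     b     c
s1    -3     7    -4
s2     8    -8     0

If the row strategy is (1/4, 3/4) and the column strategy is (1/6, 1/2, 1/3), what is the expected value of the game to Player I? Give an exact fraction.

-19/12

Against (1/6, 1/2, 1/3), each row's expected payoff is s1: 5/3; s2: -8/3.
Taking the (1/4, 3/4)-weighted average: (1/4)·(5/3) + (3/4)·(-8/3) = -19/12.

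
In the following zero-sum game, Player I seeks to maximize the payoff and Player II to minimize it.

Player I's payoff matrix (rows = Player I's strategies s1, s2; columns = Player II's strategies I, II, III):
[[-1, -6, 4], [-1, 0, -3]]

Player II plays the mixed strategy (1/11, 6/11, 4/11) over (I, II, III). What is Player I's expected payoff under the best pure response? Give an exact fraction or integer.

-13/11

s1: (-1)·(1/11) + (-6)·(6/11) + (4)·(4/11) = -21/11.
s2: (-1)·(1/11) + (0)·(6/11) + (-3)·(4/11) = -13/11.
The best pure response is s2 with expected payoff -13/11.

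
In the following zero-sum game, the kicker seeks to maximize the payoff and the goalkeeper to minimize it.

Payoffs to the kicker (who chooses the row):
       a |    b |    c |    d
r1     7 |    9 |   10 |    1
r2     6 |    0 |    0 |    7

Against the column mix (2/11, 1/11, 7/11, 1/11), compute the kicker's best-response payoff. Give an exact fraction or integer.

94/11

r1: (7)·(2/11) + (9)·(1/11) + (10)·(7/11) + (1)·(1/11) = 94/11.
r2: (6)·(2/11) + (0)·(1/11) + (0)·(7/11) + (7)·(1/11) = 19/11.
The best pure response is r1 with expected payoff 94/11.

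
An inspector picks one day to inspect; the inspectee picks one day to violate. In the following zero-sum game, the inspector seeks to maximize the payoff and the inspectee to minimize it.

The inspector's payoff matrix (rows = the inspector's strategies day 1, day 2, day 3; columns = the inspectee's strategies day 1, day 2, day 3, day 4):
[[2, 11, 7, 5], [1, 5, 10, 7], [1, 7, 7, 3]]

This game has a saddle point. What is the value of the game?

2

Row minima: 2, 1, 1 → the inspector's maximin is 2.
Column maxima: 2, 11, 10, 7 → the inspectee's minimax is 2.
They coincide at (day 1, day 1), so the value is 2.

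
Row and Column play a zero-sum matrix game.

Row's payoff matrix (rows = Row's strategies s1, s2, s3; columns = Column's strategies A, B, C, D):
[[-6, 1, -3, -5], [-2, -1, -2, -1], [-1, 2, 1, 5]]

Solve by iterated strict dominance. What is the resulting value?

-1

Row s2 is strictly dominated by row s3 (-1>-2, 2>-1, 1>-2, 5>-1); eliminate s2.
Column D is strictly dominated by A for Column (-6<-5, -1<5); eliminate D.
Row s1 is strictly dominated by row s3 (-1>-6, 2>1, 1>-3); eliminate s1.
Column C is strictly dominated by A for Column (-1<1); eliminate C.
Column B is strictly dominated by A for Column (-1<2); eliminate B.
Only (s3, A) remains, with payoff -1.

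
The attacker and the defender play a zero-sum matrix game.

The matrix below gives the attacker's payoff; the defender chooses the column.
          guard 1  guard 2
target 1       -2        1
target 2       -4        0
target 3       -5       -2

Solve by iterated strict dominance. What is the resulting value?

Row target 3 is strictly dominated by row target 1 (-2>-5, 1>-2); eliminate target 3.
Column guard 2 is strictly dominated by guard 1 for the defender (-2<1, -4<0); eliminate guard 2.
Row target 2 is strictly dominated by row target 1 (-2>-4); eliminate target 2.
Only (target 1, guard 1) remains, with payoff -2.

-2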